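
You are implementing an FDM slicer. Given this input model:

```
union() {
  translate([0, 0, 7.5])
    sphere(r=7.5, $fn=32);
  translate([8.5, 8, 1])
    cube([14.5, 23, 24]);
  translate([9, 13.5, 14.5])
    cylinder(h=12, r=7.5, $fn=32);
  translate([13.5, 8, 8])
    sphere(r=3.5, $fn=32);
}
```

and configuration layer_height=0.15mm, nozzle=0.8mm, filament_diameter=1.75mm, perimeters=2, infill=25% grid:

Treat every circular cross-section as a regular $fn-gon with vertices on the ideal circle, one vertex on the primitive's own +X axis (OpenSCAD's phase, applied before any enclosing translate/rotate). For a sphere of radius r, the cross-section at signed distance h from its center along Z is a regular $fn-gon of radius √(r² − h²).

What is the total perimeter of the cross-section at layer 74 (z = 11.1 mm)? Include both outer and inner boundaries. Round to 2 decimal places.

At z = 11.1 mm: the r=7.5 sphere contributes a regular 32-gon of circumradius √(7.5²−3.6²) = 6.580 (perimeter = 2·32·6.580·sin(180°/32) = 41.27 mm); the 14.5×23 cube at (8.5, 8) contributes its full rectangle (perimeter 75.00 mm); the cylinder at (9, 13.5) is not intersected at this z (z outside [14.5, 26.5]); the r=3.5 sphere at (13.5, 8) contributes a regular 32-gon of circumradius √(3.5²−3.1²) = 1.625 (perimeter = 2·32·1.625·sin(180°/32) = 10.19 mm); Combining (union): the regions partially overlap (shared area 4.12 mm²), so the edge portions inside another operand are dropped and the merged outline is re-measured after clipping — boundary = 118.12 mm. Overall, the cross-section has 2 separate islands. Total boundary length (outer) = 118.12 mm.

118.12 mm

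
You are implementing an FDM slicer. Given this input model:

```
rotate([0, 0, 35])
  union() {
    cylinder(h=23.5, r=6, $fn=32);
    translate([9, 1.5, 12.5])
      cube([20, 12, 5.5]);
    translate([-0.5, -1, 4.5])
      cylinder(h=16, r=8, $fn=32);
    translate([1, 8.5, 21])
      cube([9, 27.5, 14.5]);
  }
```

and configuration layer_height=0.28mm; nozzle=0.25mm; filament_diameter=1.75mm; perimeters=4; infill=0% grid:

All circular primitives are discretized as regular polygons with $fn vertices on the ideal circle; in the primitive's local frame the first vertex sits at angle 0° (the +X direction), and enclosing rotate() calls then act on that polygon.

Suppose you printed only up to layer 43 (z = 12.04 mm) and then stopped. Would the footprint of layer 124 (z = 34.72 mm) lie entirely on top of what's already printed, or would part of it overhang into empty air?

part overhangs

Compare the two slices. At z = 12.04: the cylinder: section is a regular 32-gon, circumradius r=6 (area = (32/2)·6.000²·sin(360°/32) = 112.37 mm²); the cube at (9, 1.5) is absent (z outside [12.5, 18]); the r=8 cylinder at (-0.5, -1) gives a regular 32-gon of circumradius 8 (constant along its height) (area = (32/2)·8.000²·sin(360°/32) = 199.77 mm²); the cube at (1, 8.5) is not intersected at this z (z outside [21, 35.5]); Combining (union): the r=6 cylinder lies entirely inside the r=8 cylinder at (-0.5, -1), so the union is just the r=8 cylinder at (-0.5, -1) — area = 199.77 mm²; (rotated 35° about Z; rotation is an isometry so areas/perimeters/island counts are preserved). At z = 34.72: the cylinder does not reach this height (z outside [0, 23.5]); the cube at (9, 1.5) is absent (z outside [12.5, 18]); the cylinder at (-0.5, -1) is not intersected at this z (z outside [4.5, 20.5]); the 9×27.5 cube at (1, 8.5) contributes its full rectangle (area 247.50 mm²); Taking the union: only the 9×27.5 cube at (1, 8.5) is present, so the union is just that shape — area = 247.50 mm²; (whole slice rotated 35° about Z — lengths, areas and connectivity unchanged). Checking containment: at z = 34.72 the cross-section extends beyond the z = 12.04 cross-section by about 247.50 mm².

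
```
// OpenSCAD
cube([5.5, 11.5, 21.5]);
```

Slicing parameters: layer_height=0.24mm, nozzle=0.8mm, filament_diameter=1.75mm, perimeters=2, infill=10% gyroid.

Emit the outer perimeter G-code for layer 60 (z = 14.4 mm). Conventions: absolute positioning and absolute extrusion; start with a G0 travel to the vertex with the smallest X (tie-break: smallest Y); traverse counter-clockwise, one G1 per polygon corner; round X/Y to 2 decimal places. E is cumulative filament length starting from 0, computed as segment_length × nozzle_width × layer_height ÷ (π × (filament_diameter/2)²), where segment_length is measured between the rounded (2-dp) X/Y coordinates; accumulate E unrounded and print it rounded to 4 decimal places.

At z = 14.4 mm: the cube (footprint 5.5×11.5) is included at this height. The outline is a single polygon with 4 vertices. Extrusion per mm of travel: 0.8 × 0.24 / (π × 0.875²) = 0.079824. Accumulating E over each segment gives final E = 2.7140.

G0 X0.00 Y0.00 Z14.40
G1 X5.50 Y0.00 E0.4390
G1 X5.50 Y11.50 E1.3570
G1 X0.00 Y11.50 E1.7960
G1 X0.00 Y0.00 E2.7140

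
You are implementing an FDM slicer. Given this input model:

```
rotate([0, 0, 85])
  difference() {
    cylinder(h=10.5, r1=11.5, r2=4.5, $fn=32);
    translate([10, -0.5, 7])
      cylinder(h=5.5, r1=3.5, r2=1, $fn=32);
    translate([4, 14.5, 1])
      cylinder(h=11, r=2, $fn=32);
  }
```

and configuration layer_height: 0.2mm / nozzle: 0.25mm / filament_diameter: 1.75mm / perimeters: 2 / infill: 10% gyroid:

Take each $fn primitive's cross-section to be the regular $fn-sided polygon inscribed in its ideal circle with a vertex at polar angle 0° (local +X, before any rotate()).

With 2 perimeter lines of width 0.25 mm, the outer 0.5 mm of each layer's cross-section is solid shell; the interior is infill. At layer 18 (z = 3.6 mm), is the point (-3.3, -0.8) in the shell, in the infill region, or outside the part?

infill

At z = 3.6 mm: the cone (r1=11.5→r2=4.5) has section circumradius 9.100 here — a regular 32-gon; the cone at (10, -0.5) is absent (z outside [7, 12.5]); the r=2 cylinder at (4, 14.5) gives a regular 32-gon of circumradius 2 (constant along its height); After the difference (first − rest): starting from the cone, the r=2 cylinder at (4, 14.5) misses the remaining region (no effect) — 1 connected region; (whole slice rotated 85° about Z — lengths, areas and connectivity unchanged). Overall, the cross-section is a single solid region. Undo the 85° rotation: the query point maps to (-1.085, 3.218) in the un-rotated model frame. The nearest boundary edge runs (-3.48, 8.41)→(-1.78, 8.93); distance from the point to it = 5.66 mm. The point is inside the cross-section and 5.66 mm from the nearest boundary — more than the 0.5 mm shell width (2 × 0.25), so it's in the infill interior.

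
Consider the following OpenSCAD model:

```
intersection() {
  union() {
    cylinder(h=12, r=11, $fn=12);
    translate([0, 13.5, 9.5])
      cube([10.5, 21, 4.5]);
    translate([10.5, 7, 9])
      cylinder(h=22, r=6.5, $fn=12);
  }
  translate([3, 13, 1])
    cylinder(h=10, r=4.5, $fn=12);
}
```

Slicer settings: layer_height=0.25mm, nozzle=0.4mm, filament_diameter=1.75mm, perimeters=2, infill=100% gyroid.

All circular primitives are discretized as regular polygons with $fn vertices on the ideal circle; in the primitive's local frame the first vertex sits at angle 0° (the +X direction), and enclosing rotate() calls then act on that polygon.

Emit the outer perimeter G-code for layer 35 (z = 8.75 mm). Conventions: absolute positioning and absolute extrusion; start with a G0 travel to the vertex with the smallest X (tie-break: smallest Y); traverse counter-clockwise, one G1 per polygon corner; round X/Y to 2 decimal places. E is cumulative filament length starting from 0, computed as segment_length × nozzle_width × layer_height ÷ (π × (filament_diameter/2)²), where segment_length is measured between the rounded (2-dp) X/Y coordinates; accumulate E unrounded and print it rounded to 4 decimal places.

G0 X-0.90 Y10.75 Z8.75
G1 X0.75 Y9.10 E0.0970
G1 X3.00 Y8.50 E0.1938
G1 X5.25 Y9.10 E0.2906
G1 X5.59 Y9.44 E0.3106
G1 X5.50 Y9.53 E0.3159
G1 X0.00 Y11.00 E0.5526
G1 X-0.90 Y10.76 E0.5913
G1 X-0.90 Y10.75 E0.5918

At z = 8.75 mm: the r=11 cylinder gives a regular 12-gon of circumradius 11 (constant along its height); the cube at (0, 13.5) is absent (z outside [9.5, 14]); the cylinder at (10.5, 7) does not reach this height (z outside [9, 31]); Combining (union): only the r=11 cylinder is present, so the union is just that shape — 1 connected region; the r=4.5 cylinder at (3, 13) contributes a regular 12-gon of circumradius 4.5; After intersecting: the r=4.5 cylinder at (3, 13) partially overlaps that combined region; clipping to the common part keeps 7.95 mm² — 1 connected region. The outline is a single polygon with 8 vertices. Extrusion per mm of travel: 0.4 × 0.25 / (π × 0.875²) = 0.041575. Accumulating E over each segment gives final E = 0.5918.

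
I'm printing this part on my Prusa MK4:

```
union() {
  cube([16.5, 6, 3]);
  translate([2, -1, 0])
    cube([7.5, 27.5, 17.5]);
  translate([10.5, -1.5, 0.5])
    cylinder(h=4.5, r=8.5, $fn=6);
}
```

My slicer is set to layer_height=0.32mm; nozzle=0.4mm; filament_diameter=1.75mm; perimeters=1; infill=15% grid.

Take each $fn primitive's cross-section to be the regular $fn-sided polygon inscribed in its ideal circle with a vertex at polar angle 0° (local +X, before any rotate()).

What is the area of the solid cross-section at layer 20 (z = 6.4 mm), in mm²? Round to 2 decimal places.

206.25 mm²

At z = 6.4 mm: the cube does not reach this height (z outside [0, 3]); the cube at (2, -1) is present — its section is the full 7.5×27.5 rectangle (area 206.25 mm²); the cylinder at (10.5, -1.5) is absent (z outside [0.5, 5]); Combining (union): only the 7.5×27.5 cube at (2, -1) is present, so the union is just that shape — area = 206.25 mm². Overall, the cross-section is a single solid region. Net area = 206.25 mm².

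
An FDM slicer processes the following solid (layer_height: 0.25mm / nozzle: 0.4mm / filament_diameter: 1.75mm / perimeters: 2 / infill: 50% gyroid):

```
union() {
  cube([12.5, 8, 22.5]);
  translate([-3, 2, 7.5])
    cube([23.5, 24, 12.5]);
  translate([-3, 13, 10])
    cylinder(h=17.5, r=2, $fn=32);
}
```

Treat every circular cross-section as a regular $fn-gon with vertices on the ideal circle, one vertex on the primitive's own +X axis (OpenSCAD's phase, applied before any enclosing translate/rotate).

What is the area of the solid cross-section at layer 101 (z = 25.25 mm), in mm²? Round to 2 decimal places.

12.49 mm²

At z = 25.25 mm: the cube is not intersected at this z (z outside [0, 22.5]); the cube at (-3, 2) is not intersected at this z (z outside [7.5, 20]); the cylinder at (-3, 13): section is a regular 32-gon, circumradius r=2 (area = (32/2)·2.000²·sin(360°/32) = 12.49 mm²); Taking the union: only the r=2 cylinder at (-3, 13) is present, so the union is just that shape — area = 12.49 mm². Overall, the cross-section is a single solid region. Net area = 12.49 mm².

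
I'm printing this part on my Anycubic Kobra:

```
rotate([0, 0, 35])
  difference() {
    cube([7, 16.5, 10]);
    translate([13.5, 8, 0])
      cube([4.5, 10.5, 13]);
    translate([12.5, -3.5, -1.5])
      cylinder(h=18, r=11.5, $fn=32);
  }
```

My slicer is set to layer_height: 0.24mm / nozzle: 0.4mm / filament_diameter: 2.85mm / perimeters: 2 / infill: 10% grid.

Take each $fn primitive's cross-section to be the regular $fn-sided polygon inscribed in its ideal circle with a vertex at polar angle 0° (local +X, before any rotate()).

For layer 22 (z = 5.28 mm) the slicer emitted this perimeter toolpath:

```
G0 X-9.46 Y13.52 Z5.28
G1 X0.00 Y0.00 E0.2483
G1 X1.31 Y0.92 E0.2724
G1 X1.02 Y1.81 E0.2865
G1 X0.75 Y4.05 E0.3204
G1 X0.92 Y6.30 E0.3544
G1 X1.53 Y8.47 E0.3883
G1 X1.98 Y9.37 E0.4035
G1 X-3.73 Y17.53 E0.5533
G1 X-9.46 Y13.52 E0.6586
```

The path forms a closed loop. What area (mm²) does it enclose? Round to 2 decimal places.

Apply the shoelace formula to the sequence of (X, Y) vertices; enclosed area = 92.99 mm².

92.99 mm²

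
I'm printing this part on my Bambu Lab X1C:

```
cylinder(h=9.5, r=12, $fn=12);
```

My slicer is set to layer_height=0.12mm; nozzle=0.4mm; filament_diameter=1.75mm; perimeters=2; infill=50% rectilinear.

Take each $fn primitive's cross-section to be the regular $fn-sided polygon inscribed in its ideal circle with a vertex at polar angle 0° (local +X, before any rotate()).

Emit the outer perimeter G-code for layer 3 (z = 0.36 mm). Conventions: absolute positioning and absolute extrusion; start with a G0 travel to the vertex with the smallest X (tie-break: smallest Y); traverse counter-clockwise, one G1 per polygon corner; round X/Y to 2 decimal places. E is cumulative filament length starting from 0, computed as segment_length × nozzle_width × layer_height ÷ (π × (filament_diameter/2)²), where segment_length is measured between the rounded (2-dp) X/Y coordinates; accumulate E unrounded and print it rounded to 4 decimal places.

At z = 0.36 mm: the r=12 cylinder gives a regular 12-gon of circumradius 12 (constant along its height). The outline is a single polygon with 12 vertices. Extrusion per mm of travel: 0.4 × 0.12 / (π × 0.875²) = 0.019956. Accumulating E over each segment gives final E = 1.4874.

G0 X-12.00 Y0.00 Z0.36
G1 X-10.39 Y-6.00 E0.1240
G1 X-6.00 Y-10.39 E0.2479
G1 X0.00 Y-12.00 E0.3718
G1 X6.00 Y-10.39 E0.4958
G1 X10.39 Y-6.00 E0.6197
G1 X12.00 Y0.00 E0.7437
G1 X10.39 Y6.00 E0.8677
G1 X6.00 Y10.39 E0.9915
G1 X0.00 Y12.00 E1.1155
G1 X-6.00 Y10.39 E1.2395
G1 X-10.39 Y6.00 E1.3634
G1 X-12.00 Y0.00 E1.4874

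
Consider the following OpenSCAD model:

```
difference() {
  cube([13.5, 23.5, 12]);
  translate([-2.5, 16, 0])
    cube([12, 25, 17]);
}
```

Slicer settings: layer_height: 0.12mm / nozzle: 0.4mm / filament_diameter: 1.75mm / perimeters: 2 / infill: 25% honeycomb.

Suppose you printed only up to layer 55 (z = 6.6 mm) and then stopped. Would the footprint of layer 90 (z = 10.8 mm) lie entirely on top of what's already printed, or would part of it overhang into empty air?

entirely on top

Compare the two slices. At z = 6.6: the cube (footprint 13.5×23.5) is included at this height (area 317.25 mm²); the cube at (-2.5, 16) (footprint 12×25) is included at this height (area 300.00 mm²); After the difference (first − rest): starting from the 13.5×23.5 cube (317.25 mm²), the 12×25 cube at (-2.5, 16) partially overlaps it — only the 71.25 mm² overlap (of its 300.00 mm²) is removed, clipping the outline — area = 246.00 mm². At z = 10.8: the cube is present — its section is the full 13.5×23.5 rectangle (area 317.25 mm²); the 12×25 cube at (-2.5, 16) contributes its full rectangle (area 300.00 mm²); After the difference (first − rest): starting from the 13.5×23.5 cube (317.25 mm²), the 12×25 cube at (-2.5, 16) partially overlaps it — only the 71.25 mm² overlap (of its 300.00 mm²) is removed, clipping the outline — area = 246.00 mm². Checking containment: the cross-section at z = 10.8 is a subset of the cross-section at z = 6.6.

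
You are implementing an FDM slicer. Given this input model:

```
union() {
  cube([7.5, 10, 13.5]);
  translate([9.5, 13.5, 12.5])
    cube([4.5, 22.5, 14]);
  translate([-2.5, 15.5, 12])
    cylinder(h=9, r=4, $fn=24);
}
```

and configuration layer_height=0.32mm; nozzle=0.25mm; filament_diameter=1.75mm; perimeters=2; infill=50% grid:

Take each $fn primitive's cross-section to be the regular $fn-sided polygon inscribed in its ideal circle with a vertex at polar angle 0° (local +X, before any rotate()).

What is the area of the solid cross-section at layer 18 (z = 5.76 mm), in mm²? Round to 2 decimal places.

At z = 5.76 mm: the 7.5×10 cube contributes its full rectangle (area 75.00 mm²); the cube at (9.5, 13.5) is absent (z outside [12.5, 26.5]); the cylinder at (-2.5, 15.5) is not intersected at this z (z outside [12, 21]); Merging all regions: only the 7.5×10 cube is present, so the union is just that shape — area = 75.00 mm². Overall, the cross-section is a single solid region. Net area = 75.00 mm².

75.00 mm²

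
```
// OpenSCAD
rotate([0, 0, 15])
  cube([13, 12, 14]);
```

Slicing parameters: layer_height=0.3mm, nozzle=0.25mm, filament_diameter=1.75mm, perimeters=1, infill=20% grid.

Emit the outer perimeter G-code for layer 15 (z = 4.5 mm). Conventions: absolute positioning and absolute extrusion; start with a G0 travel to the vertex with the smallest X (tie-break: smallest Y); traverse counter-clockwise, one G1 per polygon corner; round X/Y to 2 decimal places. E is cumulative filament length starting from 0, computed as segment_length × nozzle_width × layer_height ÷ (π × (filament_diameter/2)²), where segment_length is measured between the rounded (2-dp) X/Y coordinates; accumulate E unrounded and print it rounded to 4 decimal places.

G0 X-3.11 Y11.59 Z4.50
G1 X0.00 Y0.00 E0.3742
G1 X12.56 Y3.36 E0.7796
G1 X9.45 Y14.96 E1.1541
G1 X-3.11 Y11.59 E1.5596

At z = 4.5 mm: the cube is present — its section is the full 13×12 rectangle; (rotated 15° about Z; rotation is an isometry so areas/perimeters/island counts are preserved). The outline is a single polygon with 4 vertices. Extrusion per mm of travel: 0.25 × 0.3 / (π × 0.875²) = 0.031181. Accumulating E over each segment gives final E = 1.5596.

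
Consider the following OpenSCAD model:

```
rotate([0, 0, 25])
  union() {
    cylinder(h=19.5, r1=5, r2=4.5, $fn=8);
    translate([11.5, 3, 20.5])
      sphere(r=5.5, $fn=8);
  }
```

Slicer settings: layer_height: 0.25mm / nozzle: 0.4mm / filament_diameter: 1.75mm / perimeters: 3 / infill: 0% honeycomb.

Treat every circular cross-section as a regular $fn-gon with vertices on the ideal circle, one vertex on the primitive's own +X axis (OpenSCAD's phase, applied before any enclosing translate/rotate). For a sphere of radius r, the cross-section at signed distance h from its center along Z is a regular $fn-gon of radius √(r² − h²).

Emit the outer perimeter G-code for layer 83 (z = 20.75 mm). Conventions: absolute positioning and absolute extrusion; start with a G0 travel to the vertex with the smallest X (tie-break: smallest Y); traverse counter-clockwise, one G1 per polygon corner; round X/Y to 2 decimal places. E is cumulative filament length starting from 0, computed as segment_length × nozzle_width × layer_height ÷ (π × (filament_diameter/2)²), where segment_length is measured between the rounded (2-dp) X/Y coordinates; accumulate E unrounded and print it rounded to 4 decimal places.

At z = 20.75 mm: the cone is not intersected at this z (z outside [0, 19.5]); the sphere at (11.5, 3): section is a regular 8-gon, circumradius = √(r²−h²) = √(5.5²−0.25²) = 5.494; Combining (union): only the r=5.5 sphere at (11.5, 3) is present, so the union is just that shape — 1 connected region; (rotated 25° about Z; rotation is an isometry so areas/perimeters/island counts are preserved). The outline is a single polygon with 8 vertices. Extrusion per mm of travel: 0.4 × 0.25 / (π × 0.875²) = 0.041575. Accumulating E over each segment gives final E = 1.3983.

G0 X3.99 Y9.46 Z20.75
G1 X4.18 Y5.26 E0.1748
G1 X7.28 Y2.42 E0.3496
G1 X11.48 Y2.60 E0.5244
G1 X14.32 Y5.70 E0.6992
G1 X14.13 Y9.90 E0.8739
G1 X11.03 Y12.74 E1.0487
G1 X6.83 Y12.56 E1.2235
G1 X3.99 Y9.46 E1.3983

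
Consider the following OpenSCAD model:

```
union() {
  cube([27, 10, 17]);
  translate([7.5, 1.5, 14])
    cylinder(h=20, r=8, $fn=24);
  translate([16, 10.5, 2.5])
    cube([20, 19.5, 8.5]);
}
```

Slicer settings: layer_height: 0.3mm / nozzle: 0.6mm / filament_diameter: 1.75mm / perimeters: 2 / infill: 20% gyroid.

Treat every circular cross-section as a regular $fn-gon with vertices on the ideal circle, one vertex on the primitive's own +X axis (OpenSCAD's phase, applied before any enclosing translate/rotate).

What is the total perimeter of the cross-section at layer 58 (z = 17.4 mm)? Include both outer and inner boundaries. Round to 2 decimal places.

50.12 mm

At z = 17.4 mm: the cube is not intersected at this z (z outside [0, 17]); the r=8 cylinder at (7.5, 1.5) contributes a regular 24-gon of circumradius 8 (perimeter = 2·24·8.000·sin(180°/24) = 50.12 mm); the cube at (16, 10.5) does not reach this height (z outside [2.5, 11]); Merging all regions: only the r=8 cylinder at (7.5, 1.5) is present, so the union is just that shape — boundary = 50.12 mm. Overall, the cross-section is a single solid region. Total boundary length (outer) = 50.12 mm.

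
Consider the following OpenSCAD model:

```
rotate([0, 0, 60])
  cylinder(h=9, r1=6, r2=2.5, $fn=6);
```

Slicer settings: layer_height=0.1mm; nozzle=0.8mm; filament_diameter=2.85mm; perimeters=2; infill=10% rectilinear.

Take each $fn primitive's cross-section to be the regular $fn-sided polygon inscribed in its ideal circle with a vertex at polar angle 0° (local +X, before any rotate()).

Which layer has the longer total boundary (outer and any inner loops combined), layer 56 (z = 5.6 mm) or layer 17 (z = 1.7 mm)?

Layer 56 (z = 5.6): the cone contributes a regular 6-gon of circumradius 3.822 (interpolated between r1=6 and r2=2.5 at t=0.622) (perimeter = 2·6·3.822·sin(180°/6) = 22.93 mm); (whole slice rotated 60° about Z — lengths, areas and connectivity unchanged). So its perimeter = 22.93 mm. Layer 17 (z = 1.7): the cone: at t=0.189 of its height the radius interpolates to r₁+(r₂−r₁)t = 5.339, giving a regular 6-gon of that circumradius (perimeter = 2·6·5.339·sin(180°/6) = 32.03 mm); (whole slice rotated 60° about Z — lengths, areas and connectivity unchanged). So its perimeter = 32.03 mm. Layer 17 is larger (32.03 vs 22.93 mm).

layer 17 (z = 1.7 mm)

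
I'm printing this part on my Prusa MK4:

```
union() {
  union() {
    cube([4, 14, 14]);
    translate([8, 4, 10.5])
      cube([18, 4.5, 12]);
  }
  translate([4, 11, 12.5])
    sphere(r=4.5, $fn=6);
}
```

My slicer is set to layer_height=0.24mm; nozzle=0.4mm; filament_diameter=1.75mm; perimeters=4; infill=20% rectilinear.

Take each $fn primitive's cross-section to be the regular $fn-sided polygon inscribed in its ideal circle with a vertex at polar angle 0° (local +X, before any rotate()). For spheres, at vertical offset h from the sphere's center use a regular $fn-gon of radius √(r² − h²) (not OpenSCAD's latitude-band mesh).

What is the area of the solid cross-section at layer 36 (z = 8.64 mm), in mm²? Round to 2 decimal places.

62.95 mm²

At z = 8.64 mm: the 4×14 cube contributes its full rectangle (area 56.00 mm²); the cube at (8, 4) does not reach this height (z outside [10.5, 22.5]); Combining (union): only the 4×14 cube is present, so the union is just that shape — area = 56.00 mm²; the r=4.5 sphere at (4, 11) contributes a regular 6-gon of circumradius √(4.5²−3.86²) = 2.313 (area = (6/2)·2.313²·sin(360°/6) = 13.90 mm²); Merging all regions: the regions partially overlap — summed areas 69.90 mm² minus the doubly-counted overlap 6.95 mm² gives 62.95 mm² — area = 62.95 mm². Overall, the cross-section is a single solid region. Net area = 62.95 mm².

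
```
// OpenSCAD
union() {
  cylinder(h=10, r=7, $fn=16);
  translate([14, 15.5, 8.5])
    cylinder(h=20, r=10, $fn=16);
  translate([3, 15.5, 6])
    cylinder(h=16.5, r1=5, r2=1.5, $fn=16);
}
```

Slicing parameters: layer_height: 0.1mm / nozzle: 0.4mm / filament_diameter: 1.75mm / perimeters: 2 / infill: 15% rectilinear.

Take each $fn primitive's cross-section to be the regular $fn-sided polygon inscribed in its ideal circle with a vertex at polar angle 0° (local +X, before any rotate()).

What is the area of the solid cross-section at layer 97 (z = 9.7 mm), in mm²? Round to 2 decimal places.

At z = 9.7 mm: the cylinder: section is a regular 16-gon, circumradius r=7 (area = (16/2)·7.000²·sin(360°/16) = 150.01 mm²); the r=10 cylinder at (14, 15.5) gives a regular 16-gon of circumradius 10 (constant along its height) (area = (16/2)·10.000²·sin(360°/16) = 306.15 mm²); the cone at (3, 15.5): at t=0.224 of its height the radius interpolates to r₁+(r₂−r₁)t = 4.215, giving a regular 16-gon of that circumradius (area = (16/2)·4.215²·sin(360°/16) = 54.39 mm²); Taking the union: the regions partially overlap — summed areas 510.55 mm² minus the doubly-counted overlap 15.89 mm² gives 494.66 mm² — area = 494.66 mm². Overall, the cross-section has 2 separate islands. Net area = 494.66 mm².

494.66 mm²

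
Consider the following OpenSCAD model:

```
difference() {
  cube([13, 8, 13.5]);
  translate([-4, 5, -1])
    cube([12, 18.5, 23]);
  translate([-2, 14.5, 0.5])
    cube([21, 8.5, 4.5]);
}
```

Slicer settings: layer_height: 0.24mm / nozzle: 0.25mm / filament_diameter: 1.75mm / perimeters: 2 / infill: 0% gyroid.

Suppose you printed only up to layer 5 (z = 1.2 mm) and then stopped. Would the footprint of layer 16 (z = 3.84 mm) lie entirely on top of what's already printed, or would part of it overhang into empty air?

Compare the two slices. At z = 1.2: the 13×8 cube contributes its full rectangle (area 104.00 mm²); the 12×18.5 cube at (-4, 5) contributes its full rectangle (area 222.00 mm²); the 21×8.5 cube at (-2, 14.5) contributes its full rectangle (area 178.50 mm²); Taking the first minus the rest: starting from the 13×8 cube (104.00 mm²), the 12×18.5 cube at (-4, 5) partially overlaps it — only the 24.00 mm² overlap (of its 222.00 mm²) is removed, clipping the outline; the 21×8.5 cube at (-2, 14.5) misses the remaining region (no effect) — area = 80.00 mm². At z = 3.84: the cube is present — its section is the full 13×8 rectangle (area 104.00 mm²); the cube at (-4, 5) (footprint 12×18.5) is included at this height (area 222.00 mm²); the cube at (-2, 14.5) (footprint 21×8.5) is included at this height (area 178.50 mm²); After the difference (first − rest): starting from the 13×8 cube (104.00 mm²), the 12×18.5 cube at (-4, 5) partially overlaps it — only the 24.00 mm² overlap (of its 222.00 mm²) is removed, clipping the outline; the 21×8.5 cube at (-2, 14.5) misses the remaining region (no effect) — area = 80.00 mm². Checking containment: the cross-section at z = 3.84 is a subset of the cross-section at z = 1.2.

entirely on top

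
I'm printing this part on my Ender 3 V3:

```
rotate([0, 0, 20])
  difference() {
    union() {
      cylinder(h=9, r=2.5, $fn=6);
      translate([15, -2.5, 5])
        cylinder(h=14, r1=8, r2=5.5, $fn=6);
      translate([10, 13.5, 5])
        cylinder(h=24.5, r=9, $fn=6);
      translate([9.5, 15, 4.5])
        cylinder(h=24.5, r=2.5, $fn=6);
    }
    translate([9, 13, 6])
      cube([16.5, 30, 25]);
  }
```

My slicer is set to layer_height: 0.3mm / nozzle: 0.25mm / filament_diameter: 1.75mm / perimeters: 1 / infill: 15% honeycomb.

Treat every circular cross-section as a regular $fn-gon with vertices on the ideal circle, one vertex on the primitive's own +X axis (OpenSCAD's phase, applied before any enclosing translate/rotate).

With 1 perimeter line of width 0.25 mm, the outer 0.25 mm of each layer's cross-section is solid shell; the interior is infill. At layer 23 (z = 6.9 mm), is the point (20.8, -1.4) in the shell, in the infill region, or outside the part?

At z = 6.9 mm: the r=2.5 cylinder gives a regular 6-gon of circumradius 2.5 (constant along its height); the cone at (15, -2.5) (r1=8→r2=5.5) has section circumradius 7.661 here — a regular 6-gon; the r=9 cylinder at (10, 13.5) contributes a regular 6-gon of circumradius 9; the cylinder at (9.5, 15): section is a regular 6-gon, circumradius r=2.5; Merging all regions: the regions partially overlap (shared area 16.24 mm²), so overlapping operands fuse into one piece — 3 connected regions; the 16.5×30 cube at (9, 13) contributes its full rectangle; After the difference (first − rest): starting from the result so far, the 16.5×30 cube at (9, 13) partially overlaps it — only the 65.33 mm² overlap (of its 495.00 mm²) is removed, clipping the outline — 3 connected regions; (rotated 20° about Z; rotation is an isometry so areas/perimeters/island counts are preserved). Overall, the cross-section has 3 separate islands. Undo the 20° rotation: the query point maps to (19.067, -8.430) in the un-rotated model frame. The nearest boundary edge runs (22.66, -2.50)→(18.83, -9.13); distance from the point to it = 0.15 mm. (Shell/infill is judged within the island containing the point — the largest one.) The point is inside the cross-section, 0.15 mm from the nearest boundary — within the 0.25 mm shell band (1 × 0.25).

shell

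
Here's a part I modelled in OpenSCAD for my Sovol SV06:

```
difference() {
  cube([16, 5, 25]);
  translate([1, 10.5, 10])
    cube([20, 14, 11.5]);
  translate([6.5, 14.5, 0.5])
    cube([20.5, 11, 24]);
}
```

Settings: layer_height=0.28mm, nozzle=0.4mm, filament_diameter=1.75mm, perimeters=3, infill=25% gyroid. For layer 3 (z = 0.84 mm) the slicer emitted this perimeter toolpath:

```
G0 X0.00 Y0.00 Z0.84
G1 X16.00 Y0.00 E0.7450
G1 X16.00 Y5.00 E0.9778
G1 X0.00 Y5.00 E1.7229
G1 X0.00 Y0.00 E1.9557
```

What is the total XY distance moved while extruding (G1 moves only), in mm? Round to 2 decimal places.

Sum the Euclidean lengths of each G1 segment: total = 42.00 mm.

42.00 mm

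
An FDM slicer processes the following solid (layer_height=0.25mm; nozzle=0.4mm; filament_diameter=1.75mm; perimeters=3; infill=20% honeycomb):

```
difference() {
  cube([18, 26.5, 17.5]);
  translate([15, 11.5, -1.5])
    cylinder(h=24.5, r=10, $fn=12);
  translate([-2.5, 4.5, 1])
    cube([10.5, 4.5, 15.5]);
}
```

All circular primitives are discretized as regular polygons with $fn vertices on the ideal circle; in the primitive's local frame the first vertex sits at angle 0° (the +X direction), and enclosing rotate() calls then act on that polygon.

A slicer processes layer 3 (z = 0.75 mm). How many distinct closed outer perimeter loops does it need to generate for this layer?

1

At z = 0.75 mm: the cube (footprint 18×26.5) is included at this height; the r=10 cylinder at (15, 11.5) contributes a regular 12-gon of circumradius 10; the cube at (-2.5, 4.5) does not reach this height (z outside [1, 16.5]); Subtracting the remaining from the first: starting from the 18×26.5 cube, the r=10 cylinder at (15, 11.5) partially overlaps it — only the 207.59 mm² overlap (of its 300.00 mm²) is removed, clipping the outline — 1 connected region. The result has 1 disconnected region.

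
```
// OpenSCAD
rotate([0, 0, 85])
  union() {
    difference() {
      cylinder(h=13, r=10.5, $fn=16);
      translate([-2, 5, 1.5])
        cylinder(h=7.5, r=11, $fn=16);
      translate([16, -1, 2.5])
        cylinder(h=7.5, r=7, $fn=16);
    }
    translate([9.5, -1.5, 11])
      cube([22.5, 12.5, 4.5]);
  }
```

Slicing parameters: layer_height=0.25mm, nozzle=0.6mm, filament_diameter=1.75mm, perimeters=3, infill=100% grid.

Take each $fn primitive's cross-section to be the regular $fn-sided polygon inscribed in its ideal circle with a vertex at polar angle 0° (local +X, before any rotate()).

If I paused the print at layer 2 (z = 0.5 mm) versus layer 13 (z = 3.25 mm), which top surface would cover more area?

Layer 2 (z = 0.5): the r=10.5 cylinder gives a regular 16-gon of circumradius 10.5 (constant along its height) (area = (16/2)·10.500²·sin(360°/16) = 337.53 mm²); the cylinder at (-2, 5) is not intersected at this z (z outside [1.5, 9]); the cylinder at (16, -1) is not intersected at this z (z outside [2.5, 10]); After the difference (first − rest): none of the subtracted shapes is present at this height, so the r=10.5 cylinder is unchanged — area = 337.53 mm²; the cube at (9.5, -1.5) is not intersected at this z (z outside [11, 15.5]); Merging all regions: only that combined region is present, so the union is just that shape — area = 337.53 mm²; (whole slice rotated 85° about Z — lengths, areas and connectivity unchanged). So its area = 337.53 mm². Layer 13 (z = 3.25): the cylinder: section is a regular 16-gon, circumradius r=10.5 (area = (16/2)·10.500²·sin(360°/16) = 337.53 mm²); the r=11 cylinder at (-2, 5) contributes a regular 16-gon of circumradius 11 (area = (16/2)·11.000²·sin(360°/16) = 370.44 mm²); the r=7 cylinder at (16, -1) gives a regular 16-gon of circumradius 7 (constant along its height) (area = (16/2)·7.000²·sin(360°/16) = 150.01 mm²); After the difference (first − rest): starting from the r=10.5 cylinder (337.53 mm²), the r=11 cylinder at (-2, 5) partially overlaps it — only the 240.45 mm² overlap (of its 370.44 mm²) is removed, clipping the outline; the r=7 cylinder at (16, -1) partially overlaps it — only the 5.25 mm² overlap (of its 150.01 mm²) is removed, clipping the outline — area = 91.83 mm²; the cube at (9.5, -1.5) does not reach this height (z outside [11, 15.5]); Taking the union: only that combined region is present, so the union is just that shape — area = 91.83 mm²; (rotated 85° about Z; rotation is an isometry so areas/perimeters/island counts are preserved). So its area = 91.83 mm². Layer 2 is larger (337.53 vs 91.83 mm²).

layer 2 (z = 0.5 mm)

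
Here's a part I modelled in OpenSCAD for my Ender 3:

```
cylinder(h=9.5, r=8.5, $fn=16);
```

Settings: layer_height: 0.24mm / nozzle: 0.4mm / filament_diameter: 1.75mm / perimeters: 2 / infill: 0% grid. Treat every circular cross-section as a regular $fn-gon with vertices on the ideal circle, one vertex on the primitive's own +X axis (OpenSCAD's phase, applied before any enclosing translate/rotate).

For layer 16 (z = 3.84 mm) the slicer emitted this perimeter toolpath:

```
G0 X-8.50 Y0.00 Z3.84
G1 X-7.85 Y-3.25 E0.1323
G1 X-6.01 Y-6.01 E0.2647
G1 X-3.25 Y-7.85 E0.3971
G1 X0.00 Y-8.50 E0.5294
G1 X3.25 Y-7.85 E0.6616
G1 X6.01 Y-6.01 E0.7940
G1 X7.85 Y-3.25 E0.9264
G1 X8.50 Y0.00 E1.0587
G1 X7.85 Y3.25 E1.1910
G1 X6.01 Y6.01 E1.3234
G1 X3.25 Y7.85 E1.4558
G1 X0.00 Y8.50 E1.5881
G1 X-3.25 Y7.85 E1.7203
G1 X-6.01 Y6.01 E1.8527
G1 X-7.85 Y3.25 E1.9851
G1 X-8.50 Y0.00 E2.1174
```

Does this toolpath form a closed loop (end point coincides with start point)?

yes

Start point (G0): (-8.50, 0.00). End point (last G1): the path returns to the start — closed.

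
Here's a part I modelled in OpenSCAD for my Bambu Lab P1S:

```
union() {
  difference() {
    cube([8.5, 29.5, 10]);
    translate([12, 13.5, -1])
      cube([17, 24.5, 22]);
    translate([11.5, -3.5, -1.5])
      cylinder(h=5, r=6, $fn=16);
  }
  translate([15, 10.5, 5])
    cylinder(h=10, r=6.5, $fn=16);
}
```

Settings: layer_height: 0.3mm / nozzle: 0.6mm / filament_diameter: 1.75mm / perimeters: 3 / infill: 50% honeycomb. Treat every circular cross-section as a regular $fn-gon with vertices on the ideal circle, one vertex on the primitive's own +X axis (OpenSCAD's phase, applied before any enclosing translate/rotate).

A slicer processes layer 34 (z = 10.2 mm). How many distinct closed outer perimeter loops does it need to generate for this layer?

At z = 10.2 mm: the cube does not reach this height (z outside [0, 10]); the 17×24.5 cube at (12, 13.5) contributes its full rectangle; the cylinder at (11.5, -3.5) is not intersected at this z (z outside [-1.5, 3.5]); After the difference (first − rest): the first operand is absent here, so nothing remains; the r=6.5 cylinder at (15, 10.5) contributes a regular 16-gon of circumradius 6.5; Merging all regions: only the r=6.5 cylinder at (15, 10.5) is present, so the union is just that shape — 1 connected region. The result has 1 disconnected region.

1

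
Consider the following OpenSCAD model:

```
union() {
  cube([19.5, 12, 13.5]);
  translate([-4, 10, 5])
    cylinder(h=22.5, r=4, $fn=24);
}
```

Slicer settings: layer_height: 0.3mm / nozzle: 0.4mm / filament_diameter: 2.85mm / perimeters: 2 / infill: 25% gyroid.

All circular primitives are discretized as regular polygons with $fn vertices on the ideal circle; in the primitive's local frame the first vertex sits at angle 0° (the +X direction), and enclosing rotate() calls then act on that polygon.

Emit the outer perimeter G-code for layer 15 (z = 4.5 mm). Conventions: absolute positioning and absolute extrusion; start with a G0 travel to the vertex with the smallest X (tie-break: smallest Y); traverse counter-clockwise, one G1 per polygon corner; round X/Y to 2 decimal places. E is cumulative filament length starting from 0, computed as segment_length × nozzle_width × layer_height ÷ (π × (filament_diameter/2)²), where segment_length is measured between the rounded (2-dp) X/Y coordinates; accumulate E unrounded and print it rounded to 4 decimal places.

At z = 4.5 mm: the 19.5×12 cube contributes its full rectangle; the cylinder at (-4, 10) does not reach this height (z outside [5, 27.5]); Merging all regions: only the 19.5×12 cube is present, so the union is just that shape — 1 connected region. The outline is a single polygon with 4 vertices. Extrusion per mm of travel: 0.4 × 0.3 / (π × 1.425²) = 0.018811. Accumulating E over each segment gives final E = 1.1851.

G0 X0.00 Y0.00 Z4.50
G1 X19.50 Y0.00 E0.3668
G1 X19.50 Y12.00 E0.5925
G1 X0.00 Y12.00 E0.9593
G1 X0.00 Y0.00 E1.1851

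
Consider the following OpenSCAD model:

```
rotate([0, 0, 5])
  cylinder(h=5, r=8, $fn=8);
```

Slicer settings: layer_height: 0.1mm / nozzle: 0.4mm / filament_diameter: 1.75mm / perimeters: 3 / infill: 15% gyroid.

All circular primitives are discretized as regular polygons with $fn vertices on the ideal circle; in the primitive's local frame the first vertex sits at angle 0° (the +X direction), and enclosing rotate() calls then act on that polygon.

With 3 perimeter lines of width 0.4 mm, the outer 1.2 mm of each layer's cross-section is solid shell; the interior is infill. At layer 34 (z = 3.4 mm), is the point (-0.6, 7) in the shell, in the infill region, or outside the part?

At z = 3.4 mm: the cylinder: section is a regular 8-gon, circumradius r=8; (whole slice rotated 5° about Z — lengths, areas and connectivity unchanged). Overall, the cross-section is a single solid region. Undo the 5° rotation: the query point maps to (0.012, 7.026) in the un-rotated model frame. The nearest boundary edge runs (5.66, 5.66)→(0.00, 8.00); distance from the point to it = 0.90 mm. The point is inside the cross-section, 0.90 mm from the nearest boundary — within the 1.2 mm shell band (3 × 0.4).

shell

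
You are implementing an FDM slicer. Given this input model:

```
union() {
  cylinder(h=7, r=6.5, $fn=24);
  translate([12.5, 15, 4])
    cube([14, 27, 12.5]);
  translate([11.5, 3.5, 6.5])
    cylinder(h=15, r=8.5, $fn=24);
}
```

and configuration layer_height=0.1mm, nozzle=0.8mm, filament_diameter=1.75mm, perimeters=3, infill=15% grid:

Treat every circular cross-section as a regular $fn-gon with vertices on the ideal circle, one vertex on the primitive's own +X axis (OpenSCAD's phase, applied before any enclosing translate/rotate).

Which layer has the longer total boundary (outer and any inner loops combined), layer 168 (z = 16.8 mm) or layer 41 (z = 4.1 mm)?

layer 41 (z = 4.1 mm)

Layer 168 (z = 16.8): the cylinder is not intersected at this z (z outside [0, 7]); the cube at (12.5, 15) does not reach this height (z outside [4, 16.5]); the cylinder at (11.5, 3.5): section is a regular 24-gon, circumradius r=8.5 (perimeter = 2·24·8.500·sin(180°/24) = 53.25 mm); Taking the union: only the r=8.5 cylinder at (11.5, 3.5) is present, so the union is just that shape — boundary = 53.25 mm. So its perimeter = 53.25 mm. Layer 41 (z = 4.1): the r=6.5 cylinder gives a regular 24-gon of circumradius 6.5 (constant along its height) (perimeter = 2·24·6.500·sin(180°/24) = 40.72 mm); the cube at (12.5, 15) (footprint 14×27) is included at this height (perimeter 82.00 mm); the cylinder at (11.5, 3.5) is not intersected at this z (z outside [6.5, 21.5]); Taking the union: the 2 present regions are separate (no shared area or edge), so areas and boundary lengths simply add and each stays a separate island — boundary = 122.72 mm. So its perimeter = 122.72 mm. Layer 41 is larger (122.72 vs 53.25 mm).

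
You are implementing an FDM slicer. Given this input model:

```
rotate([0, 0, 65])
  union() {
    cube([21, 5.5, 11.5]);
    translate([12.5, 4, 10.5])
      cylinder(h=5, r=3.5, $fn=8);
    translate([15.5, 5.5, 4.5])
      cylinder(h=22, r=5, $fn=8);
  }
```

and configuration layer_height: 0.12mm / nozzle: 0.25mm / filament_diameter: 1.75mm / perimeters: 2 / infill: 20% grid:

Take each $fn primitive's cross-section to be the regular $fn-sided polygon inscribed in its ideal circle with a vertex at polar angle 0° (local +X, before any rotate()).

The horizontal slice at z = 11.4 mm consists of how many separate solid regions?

1

At z = 11.4 mm: the cube (footprint 21×5.5) is included at this height; the cylinder at (12.5, 4): section is a regular 8-gon, circumradius r=3.5; the r=5 cylinder at (15.5, 5.5) gives a regular 8-gon of circumradius 5 (constant along its height); Taking the union: the regions partially overlap (shared area 68.95 mm²), so overlapping operands fuse into one piece — 1 connected region; (rotated 65° about Z; rotation is an isometry so areas/perimeters/island counts are preserved). The result has 1 disconnected region.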